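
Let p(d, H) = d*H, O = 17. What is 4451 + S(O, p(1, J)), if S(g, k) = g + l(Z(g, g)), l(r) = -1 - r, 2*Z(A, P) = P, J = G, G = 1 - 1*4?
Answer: 8917/2 ≈ 4458.5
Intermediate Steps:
G = -3 (G = 1 - 4 = -3)
J = -3
Z(A, P) = P/2
p(d, H) = H*d
S(g, k) = -1 + g/2 (S(g, k) = g + (-1 - g/2) = -1 + g/2)
4451 + S(O, p(1, J)) = 4451 + (-1 + (½)*17) = 4451 + (-1 + 17/2) = 4451 + 15/2 = 8917/2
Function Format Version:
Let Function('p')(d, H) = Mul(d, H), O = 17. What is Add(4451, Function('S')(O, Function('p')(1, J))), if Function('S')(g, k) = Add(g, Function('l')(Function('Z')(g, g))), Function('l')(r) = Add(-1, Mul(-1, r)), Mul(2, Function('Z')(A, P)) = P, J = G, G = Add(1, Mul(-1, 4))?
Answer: Rational(8917, 2) ≈ 4458.5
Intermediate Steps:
G = -3 (G = Add(1, -4) = -3)
J = -3
Function('Z')(A, P) = Mul(Rational(1, 2), P)
Function('p')(d, H) = Mul(H, d)
Function('S')(g, k) = Add(-1, Mul(Rational(1, 2), g)) (Function('S')(g, k) = Add(g, Add(-1, Mul(-1, Mul(Rational(1, 2), g)))) = Add(g, Add(-1, Mul(Rational(-1, 2), g))) = Add(-1, Mul(Rational(1, 2), g)))
Add(4451, Function('S')(O, Function('p')(1, J))) = Add(4451, Add(-1, Mul(Rational(1, 2), 17))) = Add(4451, Add(-1, Rational(17, 2))) = Add(4451, Rational(15, 2)) = Rational(8917, 2)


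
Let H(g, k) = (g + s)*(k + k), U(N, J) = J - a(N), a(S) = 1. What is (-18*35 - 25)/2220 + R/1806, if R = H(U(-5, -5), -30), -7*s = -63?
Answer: -52751/133644 ≈ -0.39471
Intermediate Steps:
s = 9 (s = -⅐*(-63) = 9)
U(N, J) = -1 + J (U(N, J) = J - 1*1 = J - 1 = -1 + J)
H(g, k) = 2*k*(9 + g) (H(g, k) = (g + 9)*(k + k) = (9 + g)*(2*k) = 2*k*(9 + g))
R = -180 (R = 2*(-30)*(9 + (-1 - 5)) = 2*(-30)*(9 - 6) = 2*(-30)*3 = -180)
(-18*35 - 25)/2220 + R/1806 = (-18*35 - 25)/2220 - 180/1806 = (-630 - 25)*(1/2220) - 180*1/1806 = -655*1/2220 - 30/301 = -131/444 - 30/301 = -52751/133644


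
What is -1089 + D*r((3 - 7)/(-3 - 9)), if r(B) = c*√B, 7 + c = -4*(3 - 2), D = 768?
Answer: -1089 - 2816*√3 ≈ -5966.5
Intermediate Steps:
c = -11 (c = -7 - 4*(3 - 2) = -7 - 4*1 = -7 - 4 = -11)
r(B) = -11*√B
-1089 + D*r((3 - 7)/(-3 - 9)) = -1089 + 768*(-11*2*√(-1/(-3 - 9))) = -1089 + 768*(-11*2*√(-1/(-12))) = -1089 + 768*(-11*√3/3) = -1089 - 2816*√3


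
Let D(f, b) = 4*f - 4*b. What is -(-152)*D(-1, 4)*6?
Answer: -18240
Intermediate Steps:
D(f, b) = -4*b + 4*f
-(-152)*D(-1, 4)*6 = -(-152)*(-4*4 + 4*(-1))*6 = -(-152)*(-16 - 4)*6 = -(-152)*(-20)*6 = -38*80*6 = -3040*6 = -18240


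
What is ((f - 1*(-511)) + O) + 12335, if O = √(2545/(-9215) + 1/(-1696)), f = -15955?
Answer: -3109 + 537*I*√586074/781432 ≈ -3109.0 + 0.52609*I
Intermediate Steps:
O = 537*I*√586074/781432 (O = √(2545*(-1/9215) - 1/1696) = √(-509/1843 - 1/1696) = √(-865107/3125728) = 537*I*√586074/781432 ≈ 0.52609*I)
((f - 1*(-511)) + O) + 12335 = ((-15955 - 1*(-511)) + 537*I*√586074/781432) + 12335 = ((-15955 + 511) + 537*I*√586074/781432) + 12335 = (-15444 + 537*I*√586074/781432) + 12335 = -3109 + 537*I*√586074/781432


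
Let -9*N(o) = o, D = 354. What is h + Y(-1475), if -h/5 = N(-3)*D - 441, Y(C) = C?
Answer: 140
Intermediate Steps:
N(o) = -o/9
h = 1615 (h = -5*(-⅑*(-3)*354 - 441) = -5*((⅓)*354 - 441) = -5*(118 - 441) = -5*(-323) = 1615)
h + Y(-1475) = 1615 - 1475 = 140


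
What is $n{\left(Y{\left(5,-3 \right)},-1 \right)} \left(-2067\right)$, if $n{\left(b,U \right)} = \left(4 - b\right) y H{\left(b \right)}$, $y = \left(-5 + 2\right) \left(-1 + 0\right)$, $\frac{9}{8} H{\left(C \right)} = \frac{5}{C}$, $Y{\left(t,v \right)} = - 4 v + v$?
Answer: $\frac{137800}{9} \approx 15311.0$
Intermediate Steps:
$Y{\left(t,v \right)} = - 3 v$
$H{\left(C \right)} = \frac{40}{9 C}$ ($H{\left(C \right)} = \frac{8 \frac{5}{C}}{9} = \frac{40}{9 C}$)
$y = 3$ ($y = \left(-3\right) \left(-1\right) = 3$)
$n{\left(b,U \right)} = \frac{40 \left(12 - 3 b\right)}{9 b}$ ($n{\left(b,U \right)} = \left(4 - b\right) 3 \frac{40}{9 b} = \left(12 - 3 b\right) \frac{40}{9 b} = \frac{40 \left(12 - 3 b\right)}{9 b}$)
$n{\left(Y{\left(5,-3 \right)},-1 \right)} \left(-2067\right) = \frac{40 \left(4 - \left(-3\right) \left(-3\right)\right)}{3 \left(\left(-3\right) \left(-3\right)\right)} \left(-2067\right) = \frac{40 \left(4 - 9\right)}{3 \cdot 9} \left(-2067\right) = \frac{40}{3} \cdot \frac{1}{9} \left(4 - 9\right) \left(-2067\right) = \frac{40}{3} \cdot \frac{1}{9} \left(-5\right) \left(-2067\right) = \left(- \frac{200}{27}\right) \left(-2067\right) = \frac{137800}{9}$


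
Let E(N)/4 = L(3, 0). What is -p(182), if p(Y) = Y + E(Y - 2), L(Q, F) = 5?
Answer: -202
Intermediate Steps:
E(N) = 20 (E(N) = 4*5 = 20)
p(Y) = 20 + Y (p(Y) = Y + 20 = 20 + Y)
-p(182) = -(20 + 182) = -1*202 = -202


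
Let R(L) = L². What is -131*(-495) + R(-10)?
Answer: 64945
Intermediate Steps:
-131*(-495) + R(-10) = -131*(-495) + (-10)² = 64845 + 100 = 64945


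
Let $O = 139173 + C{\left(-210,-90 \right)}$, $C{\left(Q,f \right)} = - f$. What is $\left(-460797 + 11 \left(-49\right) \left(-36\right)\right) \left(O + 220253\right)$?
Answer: $-158687845788$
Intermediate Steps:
$O = 139263$ ($O = 139173 - -90 = 139173 + 90 = 139263$)
$\left(-460797 + 11 \left(-49\right) \left(-36\right)\right) \left(O + 220253\right) = \left(-460797 + 11 \left(-49\right) \left(-36\right)\right) \left(139263 + 220253\right) = \left(-460797 - -19404\right) 359516 = \left(-460797 + 19404\right) 359516 = \left(-441393\right) 359516 = -158687845788$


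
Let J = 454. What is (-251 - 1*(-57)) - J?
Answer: -648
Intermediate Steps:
(-251 - 1*(-57)) - J = (-251 - 1*(-57)) - 1*454 = (-251 + 57) - 454 = -194 - 454 = -648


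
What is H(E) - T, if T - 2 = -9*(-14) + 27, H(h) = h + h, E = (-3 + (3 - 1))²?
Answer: -153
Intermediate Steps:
E = 1 (E = (-3 + 2)² = (-1)² = 1)
H(h) = 2*h
T = 155 (T = 2 + (-9*(-14) + 27) = 2 + (126 + 27) = 2 + 153 = 155)
H(E) - T = 2*1 - 1*155 = 2 - 155 = -153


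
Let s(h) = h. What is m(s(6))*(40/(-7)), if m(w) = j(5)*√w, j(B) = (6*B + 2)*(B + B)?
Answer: -12800*√6/7 ≈ -4479.1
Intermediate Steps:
j(B) = 2*B*(2 + 6*B) (j(B) = (2 + 6*B)*(2*B) = 2*B*(2 + 6*B))
m(w) = 320*√w (m(w) = (4*5*(1 + 3*5))*√w = (4*5*(1 + 15))*√w = (4*5*16)*√w = 320*√w)
m(s(6))*(40/(-7)) = (320*√6)*(40/(-7)) = (320*√6)*(40*(-⅐)) = (320*√6)*(-40/7) = -12800*√6/7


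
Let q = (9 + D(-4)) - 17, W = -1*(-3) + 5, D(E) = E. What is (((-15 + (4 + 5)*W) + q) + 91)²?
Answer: 18496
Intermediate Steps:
W = 8 (W = 3 + 5 = 8)
q = -12 (q = (9 - 4) - 17 = 5 - 17 = -12)
(((-15 + (4 + 5)*W) + q) + 91)² = (((-15 + (4 + 5)*8) - 12) + 91)² = (((-15 + 9*8) - 12) + 91)² = (((-15 + 72) - 12) + 91)² = ((57 - 12) + 91)² = (45 + 91)² = 136² = 18496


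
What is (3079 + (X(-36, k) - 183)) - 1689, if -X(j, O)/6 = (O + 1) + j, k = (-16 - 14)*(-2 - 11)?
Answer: -923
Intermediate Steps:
k = 390 (k = -30*(-13) = 390)
X(j, O) = -6 - 6*O - 6*j (X(j, O) = -6*((O + 1) + j) = -6*((1 + O) + j) = -6*(1 + O + j) = -6 - 6*O - 6*j)
(3079 + (X(-36, k) - 183)) - 1689 = (3079 + ((-6 - 6*390 - 6*(-36)) - 183)) - 1689 = (3079 + ((-6 - 2340 + 216) - 183)) - 1689 = (3079 + (-2130 - 183)) - 1689 = (3079 - 2313) - 1689 = 766 - 1689 = -923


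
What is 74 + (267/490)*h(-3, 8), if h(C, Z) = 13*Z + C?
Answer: 63227/490 ≈ 129.03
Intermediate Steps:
h(C, Z) = C + 13*Z
74 + (267/490)*h(-3, 8) = 74 + (267/490)*(-3 + 13*8) = 74 + (267*(1/490))*(-3 + 104) = 74 + (267/490)*101 = 74 + 26967/490 = 63227/490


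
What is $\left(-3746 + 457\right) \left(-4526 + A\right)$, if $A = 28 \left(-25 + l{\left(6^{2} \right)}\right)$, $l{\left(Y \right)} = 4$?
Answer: $16819946$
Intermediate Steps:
$A = -588$ ($A = 28 \left(-25 + 4\right) = 28 \left(-21\right) = -588$)
$\left(-3746 + 457\right) \left(-4526 + A\right) = \left(-3746 + 457\right) \left(-4526 - 588\right) = \left(-3289\right) \left(-5114\right) = 16819946$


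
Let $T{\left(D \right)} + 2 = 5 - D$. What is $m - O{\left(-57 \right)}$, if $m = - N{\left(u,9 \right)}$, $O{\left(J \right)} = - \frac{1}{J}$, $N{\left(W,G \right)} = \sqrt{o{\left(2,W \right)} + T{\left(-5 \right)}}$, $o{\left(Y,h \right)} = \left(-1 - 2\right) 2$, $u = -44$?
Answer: $- \frac{1}{57} - \sqrt{2} \approx -1.4318$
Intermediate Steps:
$o{\left(Y,h \right)} = -6$ ($o{\left(Y,h \right)} = \left(-3\right) 2 = -6$)
$T{\left(D \right)} = 3 - D$ ($T{\left(D \right)} = -2 - \left(-5 + D\right) = 3 - D$)
$N{\left(W,G \right)} = \sqrt{2}$ ($N{\left(W,G \right)} = \sqrt{-6 + \left(3 - -5\right)} = \sqrt{-6 + \left(3 + 5\right)} = \sqrt{-6 + 8} = \sqrt{2}$)
$m = - \sqrt{2} \approx -1.4142$
$m - O{\left(-57 \right)} = - \sqrt{2} - - \frac{1}{-57} = - \sqrt{2} - \left(-1\right) \left(- \frac{1}{57}\right) = - \sqrt{2} - \frac{1}{57} = - \frac{1}{57} - \sqrt{2}$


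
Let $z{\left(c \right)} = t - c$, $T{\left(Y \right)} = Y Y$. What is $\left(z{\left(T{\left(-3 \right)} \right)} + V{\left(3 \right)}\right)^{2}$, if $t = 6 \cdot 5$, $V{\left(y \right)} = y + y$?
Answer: $729$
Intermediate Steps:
$V{\left(y \right)} = 2 y$
$t = 30$
$T{\left(Y \right)} = Y^{2}$
$z{\left(c \right)} = 30 - c$
$\left(z{\left(T{\left(-3 \right)} \right)} + V{\left(3 \right)}\right)^{2} = \left(\left(30 - \left(-3\right)^{2}\right) + 2 \cdot 3\right)^{2} = \left(\left(30 - 9\right) + 6\right)^{2} = \left(21 + 6\right)^{2} = 27^{2} = 729$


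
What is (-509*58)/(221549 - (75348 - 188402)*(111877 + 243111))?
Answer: -29522/40133034901 ≈ -7.3560e-7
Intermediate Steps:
(-509*58)/(221549 - (75348 - 188402)*(111877 + 243111)) = -29522/(221549 - (-113054)*354988) = -29522/(221549 - 1*(-40132813352)) = -29522/(221549 + 40132813352) = -29522/40133034901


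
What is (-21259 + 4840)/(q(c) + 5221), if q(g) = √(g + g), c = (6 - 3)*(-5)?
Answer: -85723599/27258871 + 16419*I*√30/27258871 ≈ -3.1448 + 0.0032991*I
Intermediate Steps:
c = -15 (c = 3*(-5) = -15)
q(g) = √2*√g (q(g) = √(2*g) = √2*√g)
(-21259 + 4840)/(q(c) + 5221) = (-21259 + 4840)/(√2*√(-15) + 5221) = -16419/(√2*(I*√15) + 5221) = -16419/(I*√30 + 5221) = -16419/(5221 + I*√30)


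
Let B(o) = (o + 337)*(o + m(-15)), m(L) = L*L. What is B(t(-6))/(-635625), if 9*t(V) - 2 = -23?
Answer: -670672/5720625 ≈ -0.11724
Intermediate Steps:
m(L) = L²
t(V) = -7/3 (t(V) = 2/9 + (⅑)*(-23) = 2/9 - 23/9 = -7/3)
B(o) = (225 + o)*(337 + o) (B(o) = (o + 337)*(o + (-15)²) = (337 + o)*(o + 225) = (337 + o)*(225 + o) = (225 + o)*(337 + o))
B(t(-6))/(-635625) = (75825 + (-7/3)² + 562*(-7/3))/(-635625) = (75825 + 49/9 - 3934/3)*(-1/635625) = (670672/9)*(-1/635625) = -670672/5720625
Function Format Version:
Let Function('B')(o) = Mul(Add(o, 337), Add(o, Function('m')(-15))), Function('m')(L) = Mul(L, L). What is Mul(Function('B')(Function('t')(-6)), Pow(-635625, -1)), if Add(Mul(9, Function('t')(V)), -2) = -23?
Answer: Rational(-670672, 5720625) ≈ -0.11724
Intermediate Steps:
Function('m')(L) = Pow(L, 2)
Function('t')(V) = Rational(-7, 3) (Function('t')(V) = Add(Rational(2, 9), Mul(Rational(1, 9), -23)) = Add(Rational(2, 9), Rational(-23, 9)) = Rational(-7, 3))
Function('B')(o) = Mul(Add(225, o), Add(337, o)) (Function('B')(o) = Mul(Add(o, 337), Add(o, Pow(-15, 2))) = Mul(Add(337, o), Add(o, 225)) = Mul(Add(337, o), Add(225, o)) = Mul(Add(225, o), Add(337, o)))
Mul(Function('B')(Function('t')(-6)), Pow(-635625, -1)) = Mul(Add(75825, Pow(Rational(-7, 3), 2), Mul(562, Rational(-7, 3))), Pow(-635625, -1)) = Mul(Add(75825, Rational(49, 9), Rational(-3934, 3)), Rational(-1, 635625)) = Mul(Rational(670672, 9), Rational(-1, 635625)) = Rational(-670672, 5720625)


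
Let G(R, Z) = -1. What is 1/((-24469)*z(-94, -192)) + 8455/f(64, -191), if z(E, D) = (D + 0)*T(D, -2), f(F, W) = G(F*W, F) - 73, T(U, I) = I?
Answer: -39721995877/347655552 ≈ -114.26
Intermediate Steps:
f(F, W) = -74 (f(F, W) = -1 - 73 = -74)
z(E, D) = -2*D (z(E, D) = (D + 0)*(-2) = D*(-2) = -2*D)
1/((-24469)*z(-94, -192)) + 8455/f(64, -191) = 1/((-24469)*((-2*(-192)))) + 8455/(-74) = -1/24469/384 + 8455*(-1/74) = -1/24469*1/384 - 8455/74 = -1/9396096 - 8455/74 = -39721995877/347655552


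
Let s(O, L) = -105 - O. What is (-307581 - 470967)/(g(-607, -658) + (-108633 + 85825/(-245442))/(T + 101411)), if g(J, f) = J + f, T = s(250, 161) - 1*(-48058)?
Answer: 28493952429300624/46324193747431 ≈ 615.10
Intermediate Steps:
T = 47703 (T = (-105 - 1*250) - 1*(-48058) = (-105 - 250) + 48058 = -355 + 48058 = 47703)
(-307581 - 470967)/(g(-607, -658) + (-108633 + 85825/(-245442))/(T + 101411)) = (-307581 - 470967)/((-607 - 658) + (-108633 + 85825/(-245442))/(47703 + 101411)) = -778548/(-1265 + (-108633 + 85825*(-1/245442))/149114) = -778548/(-1265 + (-108633 - 85825/245442)*(1/149114)) = -778548/(-1265 - 26663186611/245442*1/149114) = -778548/(-1265 - 26663186611/36598838388) = -778548/(-46324193747431/36598838388) = -778548*(-36598838388/46324193747431) = 28493952429300624/46324193747431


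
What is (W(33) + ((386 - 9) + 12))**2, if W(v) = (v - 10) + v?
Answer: 198025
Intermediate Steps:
W(v) = -10 + 2*v (W(v) = (-10 + v) + v = -10 + 2*v)
(W(33) + ((386 - 9) + 12))**2 = ((-10 + 2*33) + ((386 - 9) + 12))**2 = ((-10 + 66) + (377 + 12))**2 = (56 + 389)**2 = 445**2 = 198025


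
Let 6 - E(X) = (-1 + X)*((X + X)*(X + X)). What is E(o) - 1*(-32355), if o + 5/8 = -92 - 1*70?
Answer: 2219756917/128 ≈ 1.7342e+7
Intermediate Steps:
o = -1301/8 (o = -5/8 + (-92 - 1*70) = -5/8 + (-92 - 70) = -5/8 - 162 = -1301/8 ≈ -162.63)
E(X) = 6 - 4*X²*(-1 + X) (E(X) = 6 - (-1 + X)*(X + X)*(X + X) = 6 - (-1 + X)*(2*X)*(2*X) = 6 - (-1 + X)*4*X² = 6 - 4*X²*(-1 + X))
E(o) - 1*(-32355) = (6 - 4*(-1301/8)³ + 4*(-1301/8)²) - 1*(-32355) = (6 - 4*(-2202073901/512) + 4*(1692601/64)) + 32355 = (6 + 2202073901/128 + 1692601/16) + 32355 = 2215615477/128 + 32355 = 2219756917/128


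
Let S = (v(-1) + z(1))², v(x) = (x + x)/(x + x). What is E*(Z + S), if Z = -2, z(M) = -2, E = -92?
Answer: 92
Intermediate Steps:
v(x) = 1 (v(x) = (2*x)/((2*x)) = (2*x)*(1/(2*x)) = 1)
S = 1 (S = (1 - 2)² = (-1)² = 1)
E*(Z + S) = -92*(-2 + 1) = -92*(-1) = 92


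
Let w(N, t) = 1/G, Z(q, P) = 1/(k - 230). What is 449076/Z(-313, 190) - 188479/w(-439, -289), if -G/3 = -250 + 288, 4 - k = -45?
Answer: -59796150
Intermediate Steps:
k = 49 (k = 4 - 1*(-45) = 4 + 45 = 49)
G = -114 (G = -3*(-250 + 288) = -3*38 = -114)
Z(q, P) = -1/181 (Z(q, P) = 1/(49 - 230) = 1/(-181) = -1/181)
w(N, t) = -1/114 (w(N, t) = 1/(-114) = -1/114)
449076/Z(-313, 190) - 188479/w(-439, -289) = 449076/(-1/181) - 188479/(-1/114) = 449076*(-181) - 188479*(-114) = -81282756 + 21486606 = -59796150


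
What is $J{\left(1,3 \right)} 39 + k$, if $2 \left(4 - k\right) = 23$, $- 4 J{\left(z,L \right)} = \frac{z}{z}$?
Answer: $- \frac{69}{4} \approx -17.25$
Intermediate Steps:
$J{\left(z,L \right)} = - \frac{1}{4}$ ($J{\left(z,L \right)} = - \frac{z \frac{1}{z}}{4} = \left(- \frac{1}{4}\right) 1 = - \frac{1}{4}$)
$k = - \frac{15}{2}$ ($k = 4 - \frac{23}{2} = - \frac{15}{2} \approx -7.5$)
$J{\left(1,3 \right)} 39 + k = \left(- \frac{1}{4}\right) 39 - \frac{15}{2} = - \frac{39}{4} - \frac{15}{2} = - \frac{69}{4}$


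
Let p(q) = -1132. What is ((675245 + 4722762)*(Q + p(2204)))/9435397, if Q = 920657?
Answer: 4963602386675/9435397 ≈ 5.2606e+5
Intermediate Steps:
((675245 + 4722762)*(Q + p(2204)))/9435397 = ((675245 + 4722762)*(920657 - 1132))/9435397 = (5398007*919525)*(1/9435397) = 4963602386675*(1/9435397) = 4963602386675/9435397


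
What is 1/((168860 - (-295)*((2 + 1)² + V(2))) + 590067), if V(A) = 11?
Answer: 1/764827 ≈ 1.3075e-6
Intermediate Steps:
1/((168860 - (-295)*((2 + 1)² + V(2))) + 590067) = 1/((168860 - (-295)*((2 + 1)² + 11)) + 590067) = 1/((168860 - (-295)*(3² + 11)) + 590067) = 1/((168860 - (-295)*(9 + 11)) + 590067) = 1/((168860 - (-295)*20) + 590067) = 1/((168860 - 1*(-5900)) + 590067) = 1/((168860 + 5900) + 590067) = 1/(174760 + 590067) = 1/764827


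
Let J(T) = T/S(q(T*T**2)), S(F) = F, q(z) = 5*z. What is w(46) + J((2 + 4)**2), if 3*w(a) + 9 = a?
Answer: 79921/6480 ≈ 12.333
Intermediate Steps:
w(a) = -3 + a/3
J(T) = 1/(5*T**2) (J(T) = T/((5*(T*T**2))) = T/((5*T**3)) = T*(1/(5*T**3)) = 1/(5*T**2))
w(46) + J((2 + 4)**2) = (-3 + (1/3)*46) + 1/(5*((2 + 4)**2)**2) = (-3 + 46/3) + 1/(5*(6**2)**2) = 37/3 + (1/5)/36**2 = 37/3 + (1/5)*(1/1296) = 37/3 + 1/6480 = 79921/6480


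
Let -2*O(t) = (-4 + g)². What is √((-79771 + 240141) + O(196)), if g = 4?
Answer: √160370 ≈ 400.46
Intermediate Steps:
O(t) = 0 (O(t) = -(-4 + 4)²/2 = -½*0² = -½*0 = 0)
√((-79771 + 240141) + O(196)) = √((-79771 + 240141) + 0) = √(160370 + 0) = √160370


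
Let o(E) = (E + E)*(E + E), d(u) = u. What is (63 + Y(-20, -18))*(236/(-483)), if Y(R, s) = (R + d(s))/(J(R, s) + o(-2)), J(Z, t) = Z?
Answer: -17110/483 ≈ -35.424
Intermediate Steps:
o(E) = 4*E² (o(E) = (2*E)*(2*E) = 4*E²)
Y(R, s) = (R + s)/(16 + R) (Y(R, s) = (R + s)/(R + 4*(-2)²) = (R + s)/(R + 4*4) = (R + s)/(R + 16) = (R + s)/(16 + R))
(63 + Y(-20, -18))*(236/(-483)) = (63 + (-20 - 18)/(16 - 20))*(236/(-483)) = (63 - 38/(-4))*(236*(-1/483)) = (63 - ¼*(-38))*(-236/483) = (63 + 19/2)*(-236/483) = (145/2)*(-236/483) = -17110/483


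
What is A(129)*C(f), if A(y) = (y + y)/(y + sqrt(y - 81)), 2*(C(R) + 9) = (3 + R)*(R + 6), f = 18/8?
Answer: 2246535/88496 - 17415*sqrt(3)/22124 ≈ 24.022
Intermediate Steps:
f = 9/4 (f = 18*(1/8) = 9/4 ≈ 2.2500)
C(R) = -9 + (3 + R)*(6 + R)/2 (C(R) = -9 + ((3 + R)*(R + 6))/2 = -9 + ((3 + R)*(6 + R))/2 = -9 + (3 + R)*(6 + R)/2)
A(y) = 2*y/(y + sqrt(-81 + y)) (A(y) = (2*y)/(y + sqrt(-81 + y)) = 2*y/(y + sqrt(-81 + y)))
A(129)*C(f) = (2*129/(129 + sqrt(-81 + 129)))*((1/2)*(9/4)*(9 + 9/4)) = (2*129/(129 + sqrt(48)))*((1/2)*(9/4)*(45/4)) = (2*129/(129 + 4*sqrt(3)))*(405/32) = (258/(129 + 4*sqrt(3)))*(405/32) = 52245/(16*(129 + 4*sqrt(3)))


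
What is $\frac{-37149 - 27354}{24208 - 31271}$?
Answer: $\frac{64503}{7063} \approx 9.1325$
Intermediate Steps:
$\frac{-37149 - 27354}{24208 - 31271} = - \frac{64503}{-7063} = \left(-64503\right) \left(- \frac{1}{7063}\right) = \frac{64503}{7063}$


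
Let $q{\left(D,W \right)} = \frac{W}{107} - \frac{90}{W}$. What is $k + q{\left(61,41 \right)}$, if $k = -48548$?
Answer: $- \frac{212988025}{4387} \approx -48550.0$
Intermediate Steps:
$q{\left(D,W \right)} = - \frac{90}{W} + \frac{W}{107}$ ($q{\left(D,W \right)} = W \frac{1}{107} - \frac{90}{W} = \frac{W}{107} - \frac{90}{W} = - \frac{90}{W} + \frac{W}{107}$)
$k + q{\left(61,41 \right)} = -48548 + \left(- \frac{90}{41} + \frac{1}{107} \cdot 41\right) = -48548 + \left(\left(-90\right) \frac{1}{41} + \frac{41}{107}\right) = -48548 + \left(- \frac{90}{41} + \frac{41}{107}\right) = -48548 - \frac{7949}{4387} = - \frac{212988025}{4387}$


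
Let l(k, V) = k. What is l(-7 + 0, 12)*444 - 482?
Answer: -3590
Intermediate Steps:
l(-7 + 0, 12)*444 - 482 = (-7 + 0)*444 - 482 = -7*444 - 482 = -3108 - 482 = -3590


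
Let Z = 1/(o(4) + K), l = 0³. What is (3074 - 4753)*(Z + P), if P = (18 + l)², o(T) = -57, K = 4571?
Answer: -2455599623/4514 ≈ -5.4400e+5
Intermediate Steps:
l = 0
Z = 1/4514 (Z = 1/(-57 + 4571) = 1/4514 ≈ 0.00022153)
P = 324 (P = (18 + 0)² = 18² = 324)
(3074 - 4753)*(Z + P) = (3074 - 4753)*(1/4514 + 324) = -1679*1462537/4514 = -2455599623/4514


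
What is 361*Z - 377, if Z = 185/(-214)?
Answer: -147463/214 ≈ -689.08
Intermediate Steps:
Z = -185/214 (Z = 185*(-1/214) = -185/214 ≈ -0.86449)
361*Z - 377 = 361*(-185/214) - 377 = -66785/214 - 377 = -147463/214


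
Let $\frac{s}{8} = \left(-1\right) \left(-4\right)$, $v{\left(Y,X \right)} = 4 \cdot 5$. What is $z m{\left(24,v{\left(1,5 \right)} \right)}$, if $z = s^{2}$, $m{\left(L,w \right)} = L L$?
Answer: $589824$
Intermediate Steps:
$v{\left(Y,X \right)} = 20$
$s = 32$ ($s = 8 \left(\left(-1\right) \left(-4\right)\right) = 8 \cdot 4 = 32$)
$m{\left(L,w \right)} = L^{2}$
$z = 1024$ ($z = 32^{2} = 1024$)
$z m{\left(24,v{\left(1,5 \right)} \right)} = 1024 \cdot 24^{2} = 1024 \cdot 576 = 589824$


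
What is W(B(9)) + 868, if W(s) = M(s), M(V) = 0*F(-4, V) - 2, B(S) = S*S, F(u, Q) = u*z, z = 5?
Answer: 866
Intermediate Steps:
F(u, Q) = 5*u (F(u, Q) = u*5 = 5*u)
B(S) = S²
M(V) = -2 (M(V) = 0*(5*(-4)) - 2 = 0*(-20) - 2 = 0 - 2 = -2)
W(s) = -2
W(B(9)) + 868 = -2 + 868 = 866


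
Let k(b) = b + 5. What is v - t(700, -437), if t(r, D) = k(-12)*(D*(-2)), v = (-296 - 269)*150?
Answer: -78632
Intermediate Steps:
k(b) = 5 + b
v = -84750 (v = -565*150 = -84750)
t(r, D) = 14*D (t(r, D) = (5 - 12)*(D*(-2)) = -(-14)*D = 14*D)
v - t(700, -437) = -84750 - 14*(-437) = -84750 - 1*(-6118) = -84750 + 6118 = -78632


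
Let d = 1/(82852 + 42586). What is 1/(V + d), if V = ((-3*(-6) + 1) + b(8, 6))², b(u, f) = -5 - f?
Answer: 125438/8028033 ≈ 0.015625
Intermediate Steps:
V = 64 (V = ((-3*(-6) + 1) + (-5 - 1*6))² = ((18 + 1) + (-5 - 6))² = (19 - 11)² = 8² = 64)
d = 1/125438 ≈ 7.9721e-6
1/(V + d) = 1/(64 + 1/125438) = 1/(8028033/125438) = 125438/8028033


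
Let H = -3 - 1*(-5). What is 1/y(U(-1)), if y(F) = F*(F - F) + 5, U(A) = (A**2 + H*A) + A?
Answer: 1/5 ≈ 0.20000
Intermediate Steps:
H = 2 (H = -3 + 5 = 2)
U(A) = A**2 + 3*A (U(A) = (A**2 + 2*A) + A = A**2 + 3*A)
y(F) = 5 (y(F) = F*0 + 5 = 0 + 5 = 5)
1/y(U(-1)) = 1/5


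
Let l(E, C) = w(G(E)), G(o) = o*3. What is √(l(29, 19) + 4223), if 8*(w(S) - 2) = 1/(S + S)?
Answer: √511664487/348 ≈ 65.000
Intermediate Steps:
G(o) = 3*o
w(S) = 2 + 1/(16*S) (w(S) = 2 + 1/(8*(S + S)) = 2 + 1/(8*((2*S))) = 2 + (1/(2*S))/8 = 2 + 1/(16*S))
l(E, C) = 2 + 1/(48*E) (l(E, C) = 2 + 1/(16*((3*E))) = 2 + (1/(3*E))/16 = 2 + 1/(48*E))
√(l(29, 19) + 4223) = √((2 + (1/48)/29) + 4223) = √((2 + (1/48)*(1/29)) + 4223) = √((2 + 1/1392) + 4223) = √(2785/1392 + 4223) = √(5881201/1392) = √511664487/348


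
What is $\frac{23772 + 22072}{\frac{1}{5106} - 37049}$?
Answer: $- \frac{234079464}{189172193} \approx -1.2374$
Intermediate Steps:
$\frac{23772 + 22072}{\frac{1}{5106} - 37049} = \frac{45844}{\frac{1}{5106} - 37049} = \frac{45844}{- \frac{189172193}{5106}} = 45844 \left(- \frac{5106}{189172193}\right) = - \frac{234079464}{189172193}$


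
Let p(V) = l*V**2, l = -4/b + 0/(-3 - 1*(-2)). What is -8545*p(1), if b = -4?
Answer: -8545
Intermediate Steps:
l = 1 (l = -4/(-4) + 0/(-3 - 1*(-2)) = -4*(-1/4) + 0/(-3 + 2) = 1 + 0/(-1) = 1 + 0*(-1) = 1 + 0 = 1)
p(V) = V**2 (p(V) = 1*V**2 = V**2)
-8545*p(1) = -8545*1**2 = -8545*1 = -8545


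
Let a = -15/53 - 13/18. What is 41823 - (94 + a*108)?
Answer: 2217391/53 ≈ 41838.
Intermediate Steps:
a = -959/954 (a = -15*1/53 - 13*1/18 = -15/53 - 13/18 = -959/954 ≈ -1.0052)
41823 - (94 + a*108) = 41823 - (94 - 959/954*108) = 41823 - (94 - 5754/53) = 41823 - 1*(-772/53) = 41823 + 772/53 = 2217391/53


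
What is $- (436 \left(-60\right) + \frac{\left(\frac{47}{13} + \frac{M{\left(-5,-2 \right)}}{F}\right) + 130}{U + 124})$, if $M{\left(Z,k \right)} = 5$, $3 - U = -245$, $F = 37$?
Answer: $\frac{2340398393}{89466} \approx 26160.0$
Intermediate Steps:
$U = 248$ ($U = 3 - -245 = 3 + 245 = 248$)
$- (436 \left(-60\right) + \frac{\left(\frac{47}{13} + \frac{M{\left(-5,-2 \right)}}{F}\right) + 130}{U + 124}) = - (436 \left(-60\right) + \frac{\left(\frac{47}{13} + \frac{5}{37}\right) + 130}{248 + 124}) = - (-26160 + \frac{\left(47 \cdot \frac{1}{13} + 5 \cdot \frac{1}{37}\right) + 130}{372}) = - (-26160 + \left(\left(\frac{47}{13} + \frac{5}{37}\right) + 130\right) \frac{1}{372}) = - (-26160 + \left(\frac{1804}{481} + 130\right) \frac{1}{372}) = - (-26160 + \frac{64334}{481} \cdot \frac{1}{372}) = - (-26160 + \frac{32167}{89466}) = \left(-1\right) \left(- \frac{2340398393}{89466}\right) = \frac{2340398393}{89466}$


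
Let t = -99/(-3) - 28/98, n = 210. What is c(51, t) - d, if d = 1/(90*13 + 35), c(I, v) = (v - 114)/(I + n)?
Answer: -687472/2201535 ≈ -0.31227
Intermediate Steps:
t = 229/7 (t = -99*(-⅓) - 28*1/98 = 33 - 2/7 = 229/7 ≈ 32.714)
c(I, v) = (-114 + v)/(210 + I) (c(I, v) = (v - 114)/(I + 210) = (-114 + v)/(210 + I))
d = 1/1205 (d = 1/(1170 + 35) = 1/1205 ≈ 0.00082988)
c(51, t) - d = (-114 + 229/7)/(210 + 51) - 1*1/1205 = -569/7/261 - 1/1205 = (1/261)*(-569/7) - 1/1205 = -569/1827 - 1/1205 = -687472/2201535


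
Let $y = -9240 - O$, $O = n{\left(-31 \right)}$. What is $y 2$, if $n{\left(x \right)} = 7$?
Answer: $-18494$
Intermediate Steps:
$O = 7$
$y = -9247$ ($y = -9240 - 7 = -9247$)
$y 2 = \left(-9247\right) 2 = -18494$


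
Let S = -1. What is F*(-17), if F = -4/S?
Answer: -68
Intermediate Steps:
F = 4 (F = -4/(-1) = -4*(-1) = 4)
F*(-17) = 4*(-17) = -68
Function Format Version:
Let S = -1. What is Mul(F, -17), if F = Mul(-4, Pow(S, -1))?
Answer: -68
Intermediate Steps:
F = 4 (F = Mul(-4, Pow(-1, -1)) = Mul(-4, -1) = 4)
Mul(F, -17) = Mul(4, -17) = -68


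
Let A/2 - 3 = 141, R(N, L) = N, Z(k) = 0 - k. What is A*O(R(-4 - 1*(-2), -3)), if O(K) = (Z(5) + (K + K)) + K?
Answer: -3168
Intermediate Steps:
Z(k) = -k
A = 288 (A = 6 + 2*141 = 6 + 282 = 288)
O(K) = -5 + 3*K (O(K) = (-1*5 + (K + K)) + K = (-5 + 2*K) + K = -5 + 3*K)
A*O(R(-4 - 1*(-2), -3)) = 288*(-5 + 3*(-4 - 1*(-2))) = 288*(-5 + 3*(-4 + 2)) = 288*(-5 + 3*(-2)) = 288*(-5 - 6) = 288*(-11) = -3168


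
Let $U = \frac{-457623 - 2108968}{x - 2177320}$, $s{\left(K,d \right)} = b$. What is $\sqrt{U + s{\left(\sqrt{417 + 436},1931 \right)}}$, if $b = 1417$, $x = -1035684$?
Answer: $\frac{\sqrt{3659124190685009}}{1606502} \approx 37.654$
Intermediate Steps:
$s{\left(K,d \right)} = 1417$
$U = \frac{2566591}{3213004}$ ($U = \frac{-457623 - 2108968}{-1035684 - 2177320} = - \frac{2566591}{-3213004} = \left(-2566591\right) \left(- \frac{1}{3213004}\right) = \frac{2566591}{3213004} \approx 0.79881$)
$\sqrt{U + s{\left(\sqrt{417 + 436},1931 \right)}} = \sqrt{\frac{2566591}{3213004} + 1417} = \sqrt{\frac{4555393259}{3213004}} = \frac{\sqrt{3659124190685009}}{1606502}$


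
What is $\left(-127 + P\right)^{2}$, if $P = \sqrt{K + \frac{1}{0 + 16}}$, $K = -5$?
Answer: $\frac{\left(508 - i \sqrt{79}\right)^{2}}{16} \approx 16124.0 - 564.4 i$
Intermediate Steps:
$P = \frac{i \sqrt{79}}{4}$ ($P = \sqrt{-5 + \frac{1}{0 + 16}} = \sqrt{-5 + \frac{1}{16}} = \sqrt{- \frac{79}{16}} = \frac{i \sqrt{79}}{4} \approx 2.222 i$)
$\left(-127 + P\right)^{2} = \left(-127 + \frac{i \sqrt{79}}{4}\right)^{2}$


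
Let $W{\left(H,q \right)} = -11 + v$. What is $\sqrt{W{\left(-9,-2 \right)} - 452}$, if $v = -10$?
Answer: $i \sqrt{473} \approx 21.749 i$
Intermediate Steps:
$W{\left(H,q \right)} = -21$ ($W{\left(H,q \right)} = -11 - 10 = -21$)
$\sqrt{W{\left(-9,-2 \right)} - 452} = \sqrt{-21 - 452} = \sqrt{-473} = i \sqrt{473}$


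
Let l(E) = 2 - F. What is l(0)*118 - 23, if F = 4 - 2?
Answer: -23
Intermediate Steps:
F = 2 (F = 4 - 1*2 = 4 - 2 = 2)
l(E) = 0 (l(E) = 2 - 1*2 = 2 - 2 = 0)
l(0)*118 - 23 = 0*118 - 23 = 0 - 23 = -23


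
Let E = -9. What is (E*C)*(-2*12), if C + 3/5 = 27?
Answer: 28512/5 ≈ 5702.4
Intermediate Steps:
C = 132/5 (C = -⅗ + 27 = 132/5 ≈ 26.400)
(E*C)*(-2*12) = (-9*132/5)*(-2*12) = -1188/5*(-24) = 28512/5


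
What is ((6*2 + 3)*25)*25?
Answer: 9375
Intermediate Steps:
((6*2 + 3)*25)*25 = ((12 + 3)*25)*25 = (15*25)*25 = 375*25 = 9375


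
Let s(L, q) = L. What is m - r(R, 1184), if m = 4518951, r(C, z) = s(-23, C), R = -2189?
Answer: 4518974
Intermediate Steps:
r(C, z) = -23
m - r(R, 1184) = 4518951 - 1*(-23) = 4518951 + 23 = 4518974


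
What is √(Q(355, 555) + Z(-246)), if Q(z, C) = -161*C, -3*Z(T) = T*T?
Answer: I*√109527 ≈ 330.95*I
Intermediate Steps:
Z(T) = -T²/3 (Z(T) = -T*T/3 = -T²/3)
√(Q(355, 555) + Z(-246)) = √(-161*555 - ⅓*(-246)²) = √(-89355 - ⅓*60516) = √(-89355 - 20172) = √(-109527) = I*√109527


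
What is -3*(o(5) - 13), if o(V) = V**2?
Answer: -36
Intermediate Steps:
-3*(o(5) - 13) = -3*(5**2 - 13) = -3*(25 - 13) = -3*12 = -36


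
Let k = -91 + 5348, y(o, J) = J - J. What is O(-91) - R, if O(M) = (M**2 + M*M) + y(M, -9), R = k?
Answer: 11305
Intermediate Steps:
y(o, J) = 0
k = 5257
R = 5257
O(M) = 2*M**2 (O(M) = (M**2 + M*M) + 0 = (M**2 + M**2) + 0 = 2*M**2 + 0 = 2*M**2)
O(-91) - R = 2*(-91)**2 - 1*5257 = 2*8281 - 5257 = 16562 - 5257 = 11305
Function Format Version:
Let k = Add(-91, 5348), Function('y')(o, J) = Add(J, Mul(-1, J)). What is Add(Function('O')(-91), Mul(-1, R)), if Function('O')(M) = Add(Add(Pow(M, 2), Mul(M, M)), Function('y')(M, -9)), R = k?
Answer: 11305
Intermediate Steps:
Function('y')(o, J) = 0
k = 5257
R = 5257
Function('O')(M) = Mul(2, Pow(M, 2)) (Function('O')(M) = Add(Add(Pow(M, 2), Mul(M, M)), 0) = Add(Add(Pow(M, 2), Pow(M, 2)), 0) = Add(Mul(2, Pow(M, 2)), 0) = Mul(2, Pow(M, 2)))
Add(Function('O')(-91), Mul(-1, R)) = Add(Mul(2, Pow(-91, 2)), Mul(-1, 5257)) = Add(Mul(2, 8281), -5257) = Add(16562, -5257) = 11305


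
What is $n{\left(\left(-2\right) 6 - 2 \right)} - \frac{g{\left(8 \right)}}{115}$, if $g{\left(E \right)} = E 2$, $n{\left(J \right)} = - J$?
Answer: $\frac{1594}{115} \approx 13.861$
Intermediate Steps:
$g{\left(E \right)} = 2 E$
$n{\left(\left(-2\right) 6 - 2 \right)} - \frac{g{\left(8 \right)}}{115} = - (\left(-2\right) 6 - 2) - \frac{2 \cdot 8}{115} = - (-12 - 2) - 16 \cdot \frac{1}{115} = \left(-1\right) \left(-14\right) - \frac{16}{115} = 14 - \frac{16}{115} = \frac{1594}{115}$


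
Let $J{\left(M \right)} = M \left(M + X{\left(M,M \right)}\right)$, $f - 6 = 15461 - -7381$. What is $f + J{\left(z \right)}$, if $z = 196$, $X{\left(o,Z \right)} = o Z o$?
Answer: $1475850320$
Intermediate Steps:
$X{\left(o,Z \right)} = Z o^{2}$ ($X{\left(o,Z \right)} = Z o o = Z o^{2}$)
$f = 22848$ ($f = 6 + \left(15461 - -7381\right) = 6 + \left(15461 + 7381\right) = 6 + 22842 = 22848$)
$J{\left(M \right)} = M \left(M + M^{3}\right)$ ($J{\left(M \right)} = M \left(M + M M^{2}\right) = M \left(M + M^{3}\right)$)
$f + J{\left(z \right)} = 22848 + \left(196^{2} + 196^{4}\right) = 22848 + \left(38416 + 1475789056\right) = 22848 + 1475827472 = 1475850320$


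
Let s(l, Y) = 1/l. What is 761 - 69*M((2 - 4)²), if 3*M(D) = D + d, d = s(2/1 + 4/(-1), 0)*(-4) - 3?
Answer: 692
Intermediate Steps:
d = -1 (d = -4/(2/1 + 4/(-1)) - 3 = -4/(2*1 + 4*(-1)) - 3 = -4/(2 - 4) - 3 = -4/(-2) - 3 = -½*(-4) - 3 = 2 - 3 = -1)
M(D) = -⅓ + D/3 (M(D) = (D - 1)/3 = (-1 + D)/3 = -⅓ + D/3)
761 - 69*M((2 - 4)²) = 761 - 69*(-⅓ + (2 - 4)²/3) = 761 - 69*(-⅓ + (⅓)*(-2)²) = 761 - 69*(-⅓ + (⅓)*4) = 761 - 69*(-⅓ + 4/3) = 761 - 69*1 = 761 - 69 = 692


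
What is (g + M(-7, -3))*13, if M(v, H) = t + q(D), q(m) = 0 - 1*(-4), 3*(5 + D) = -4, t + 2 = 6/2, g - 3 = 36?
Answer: 572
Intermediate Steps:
g = 39 (g = 3 + 36 = 39)
t = 1 (t = -2 + 6/2 = -2 + 6*(½) = -2 + 3 = 1)
D = -19/3 (D = -5 + (⅓)*(-4) = -5 - 4/3 = -19/3 ≈ -6.3333)
q(m) = 4 (q(m) = 0 + 4 = 4)
M(v, H) = 5 (M(v, H) = 1 + 4 = 5)
(g + M(-7, -3))*13 = (39 + 5)*13 = 44*13 = 572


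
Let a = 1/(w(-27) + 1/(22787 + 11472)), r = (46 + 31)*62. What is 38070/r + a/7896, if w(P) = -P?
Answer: 19861001853439/2490579644784 ≈ 7.9744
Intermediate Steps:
r = 4774 (r = 77*62 = 4774)
a = 34259/924994 (a = 1/(-1*(-27) + 1/(22787 + 11472)) = 1/(27 + 1/34259) = 1/(924994/34259) = 34259/924994 ≈ 0.037037)
38070/r + a/7896 = 38070/4774 + (34259/924994)/7896 = 38070*(1/4774) + (34259/924994)*(1/7896) = 19035/2387 + 34259/7303752624 = 19861001853439/2490579644784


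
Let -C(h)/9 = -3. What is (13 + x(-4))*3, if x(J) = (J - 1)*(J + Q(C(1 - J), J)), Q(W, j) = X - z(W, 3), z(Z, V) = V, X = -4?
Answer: 204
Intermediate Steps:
C(h) = 27 (C(h) = -9*(-3) = 27)
Q(W, j) = -7 (Q(W, j) = -4 - 1*3 = -4 - 3 = -7)
x(J) = (-1 + J)*(-7 + J) (x(J) = (J - 1)*(J - 7) = (-1 + J)*(-7 + J))
(13 + x(-4))*3 = (13 + (7 + (-4)² - 8*(-4)))*3 = (13 + (7 + 16 + 32))*3 = (13 + 55)*3 = 68*3 = 204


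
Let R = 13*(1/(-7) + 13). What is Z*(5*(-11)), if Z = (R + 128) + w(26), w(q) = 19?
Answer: -120945/7 ≈ -17278.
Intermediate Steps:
R = 1170/7 (R = 13*(-⅐ + 13) = 13*(90/7) = 1170/7 ≈ 167.14)
Z = 2199/7 (Z = (1170/7 + 128) + 19 = 2066/7 + 19 = 2199/7 ≈ 314.14)
Z*(5*(-11)) = 2199*(5*(-11))/7 = (2199/7)*(-55) = -120945/7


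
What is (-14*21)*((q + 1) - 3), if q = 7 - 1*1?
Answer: -1176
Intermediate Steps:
q = 6 (q = 7 - 1 = 6)
(-14*21)*((q + 1) - 3) = (-14*21)*((6 + 1) - 3) = -294*(7 - 3) = -294*4 = -1176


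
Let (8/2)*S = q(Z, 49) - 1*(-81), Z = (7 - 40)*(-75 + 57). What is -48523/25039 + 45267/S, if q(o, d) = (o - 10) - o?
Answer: 4530316519/1777769 ≈ 2548.3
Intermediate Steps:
Z = 594 (Z = -33*(-18) = 594)
q(o, d) = -10 (q(o, d) = (-10 + o) - o = -10)
S = 71/4 (S = (-10 - 1*(-81))/4 = (-10 + 81)/4 = (1/4)*71 = 71/4 ≈ 17.750)
-48523/25039 + 45267/S = -48523/25039 + 45267/(71/4) = -48523*1/25039 + 45267*(4/71) = -48523/25039 + 181068/71 = 4530316519/1777769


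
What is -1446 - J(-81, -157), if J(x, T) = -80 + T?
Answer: -1209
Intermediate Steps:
-1446 - J(-81, -157) = -1446 - (-80 - 157) = -1446 - 1*(-237) = -1446 + 237 = -1209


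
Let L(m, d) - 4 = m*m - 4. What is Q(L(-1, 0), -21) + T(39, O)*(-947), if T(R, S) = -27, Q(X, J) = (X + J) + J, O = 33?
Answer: 25528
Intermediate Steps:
L(m, d) = m**2 (L(m, d) = 4 + (m*m - 4) = 4 + (m**2 - 4) = 4 + (-4 + m**2) = m**2)
Q(X, J) = X + 2*J (Q(X, J) = (J + X) + J = X + 2*J)
Q(L(-1, 0), -21) + T(39, O)*(-947) = ((-1)**2 + 2*(-21)) - 27*(-947) = (1 - 42) + 25569 = -41 + 25569 = 25528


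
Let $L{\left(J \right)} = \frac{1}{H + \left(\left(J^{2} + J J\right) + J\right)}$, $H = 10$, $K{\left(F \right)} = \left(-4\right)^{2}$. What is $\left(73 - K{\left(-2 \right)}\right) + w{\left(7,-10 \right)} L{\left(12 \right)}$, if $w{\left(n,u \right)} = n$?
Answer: $\frac{17677}{310} \approx 57.023$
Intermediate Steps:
$K{\left(F \right)} = 16$
$L{\left(J \right)} = \frac{1}{10 + J + 2 J^{2}}$ ($L{\left(J \right)} = \frac{1}{10 + \left(\left(J^{2} + J J\right) + J\right)} = \frac{1}{10 + \left(\left(J^{2} + J^{2}\right) + J\right)} = \frac{1}{10 + \left(2 J^{2} + J\right)} = \frac{1}{10 + \left(J + 2 J^{2}\right)} = \frac{1}{10 + J + 2 J^{2}}$)
$\left(73 - K{\left(-2 \right)}\right) + w{\left(7,-10 \right)} L{\left(12 \right)} = \left(73 - 16\right) + \frac{7}{10 + 12 + 2 \cdot 12^{2}} = \left(73 - 16\right) + \frac{7}{10 + 12 + 2 \cdot 144} = 57 + \frac{7}{10 + 12 + 288} = 57 + \frac{7}{310} = \frac{17677}{310}$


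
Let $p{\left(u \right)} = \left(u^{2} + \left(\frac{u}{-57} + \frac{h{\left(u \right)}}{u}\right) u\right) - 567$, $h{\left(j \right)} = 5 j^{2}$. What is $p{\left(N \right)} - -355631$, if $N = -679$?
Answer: $\frac{177453629}{57} \approx 3.1132 \cdot 10^{6}$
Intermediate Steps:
$p{\left(u \right)} = -567 + \frac{341 u^{2}}{57}$ ($p{\left(u \right)} = \left(u^{2} + \left(\frac{u}{-57} + \frac{5 u^{2}}{u}\right) u\right) - 567 = \left(u^{2} + \left(u \left(- \frac{1}{57}\right) + 5 u\right) u\right) - 567 = \left(u^{2} + \left(- \frac{u}{57} + 5 u\right) u\right) - 567 = \left(u^{2} + \frac{284 u}{57} u\right) - 567 = \left(u^{2} + \frac{284 u^{2}}{57}\right) - 567 = \frac{341 u^{2}}{57} - 567 = -567 + \frac{341 u^{2}}{57}$)
$p{\left(N \right)} - -355631 = \left(-567 + \frac{341 \left(-679\right)^{2}}{57}\right) - -355631 = \left(-567 + \frac{341}{57} \cdot 461041\right) + 355631 = \left(-567 + \frac{157214981}{57}\right) + 355631 = \frac{157182662}{57} + 355631 = \frac{177453629}{57}$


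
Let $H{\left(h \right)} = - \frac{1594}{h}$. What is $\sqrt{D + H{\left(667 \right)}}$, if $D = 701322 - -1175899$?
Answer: $\frac{3 \sqrt{92794878919}}{667} \approx 1370.1$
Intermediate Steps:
$D = 1877221$ ($D = 701322 + 1175899 = 1877221$)
$\sqrt{D + H{\left(667 \right)}} = \sqrt{1877221 - \frac{1594}{667}} = \sqrt{\frac{1252104813}{667}} = \frac{3 \sqrt{92794878919}}{667}$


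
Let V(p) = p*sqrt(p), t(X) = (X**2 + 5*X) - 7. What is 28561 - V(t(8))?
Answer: 28561 - 97*sqrt(97) ≈ 27606.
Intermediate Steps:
t(X) = -7 + X**2 + 5*X
V(p) = p**(3/2)
28561 - V(t(8)) = 28561 - (-7 + 8**2 + 5*8)**(3/2) = 28561 - (-7 + 64 + 40)**(3/2) = 28561 - 97**(3/2) = 28561 - 97*sqrt(97)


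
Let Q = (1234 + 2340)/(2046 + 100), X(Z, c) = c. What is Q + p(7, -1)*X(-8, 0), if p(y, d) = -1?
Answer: 1787/1073 ≈ 1.6654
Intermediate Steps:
Q = 1787/1073 (Q = 3574/2146 = 3574*(1/2146) = 1787/1073 ≈ 1.6654)
Q + p(7, -1)*X(-8, 0) = 1787/1073 - 1*0 = 1787/1073 + 0 = 1787/1073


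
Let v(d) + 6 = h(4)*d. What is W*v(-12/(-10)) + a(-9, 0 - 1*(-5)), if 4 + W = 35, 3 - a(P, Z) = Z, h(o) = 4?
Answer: -196/5 ≈ -39.200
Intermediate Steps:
a(P, Z) = 3 - Z
W = 31 (W = -4 + 35 = 31)
v(d) = -6 + 4*d
W*v(-12/(-10)) + a(-9, 0 - 1*(-5)) = 31*(-6 + 4*(-12/(-10))) + (3 - (0 - 1*(-5))) = 31*(-6 + 4*(-12*(-1/10))) + (3 - (0 + 5)) = 31*(-6 + 4*(6/5)) + (3 - 1*5) = 31*(-6 + 24/5) + (3 - 5) = 31*(-6/5) - 2 = -186/5 - 2 = -196/5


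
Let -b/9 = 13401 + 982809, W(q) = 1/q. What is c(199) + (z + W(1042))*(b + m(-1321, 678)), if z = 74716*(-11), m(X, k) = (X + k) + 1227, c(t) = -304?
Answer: 3838920678902139/521 ≈ 7.3684e+12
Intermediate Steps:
m(X, k) = 1227 + X + k
z = -821876
b = -8965890 (b = -9*(13401 + 982809) = -9*996210 = -8965890)
c(199) + (z + W(1042))*(b + m(-1321, 678)) = -304 + (-821876 + 1/1042)*(-8965890 + (1227 - 1321 + 678)) = -304 + (-821876 + 1/1042)*(-8965890 + 584) = -304 - 856394791/1042*(-8965306) = -304 + 3838920679060523/521 = 3838920678902139/521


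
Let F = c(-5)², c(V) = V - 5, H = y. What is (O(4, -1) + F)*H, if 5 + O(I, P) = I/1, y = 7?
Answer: 693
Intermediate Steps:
O(I, P) = -5 + I (O(I, P) = -5 + I/1 = -5 + I*1 = -5 + I)
H = 7
c(V) = -5 + V
F = 100 (F = (-5 - 5)² = (-10)² = 100)
(O(4, -1) + F)*H = ((-5 + 4) + 100)*7 = (-1 + 100)*7 = 99*7 = 693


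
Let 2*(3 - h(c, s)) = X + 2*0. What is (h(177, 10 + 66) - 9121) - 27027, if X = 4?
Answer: -36147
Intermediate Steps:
h(c, s) = 1 (h(c, s) = 3 - (4 + 2*0)/2 = 3 - (4 + 0)/2 = 3 - ½*4 = 3 - 2 = 1)
(h(177, 10 + 66) - 9121) - 27027 = (1 - 9121) - 27027 = -9120 - 27027 = -36147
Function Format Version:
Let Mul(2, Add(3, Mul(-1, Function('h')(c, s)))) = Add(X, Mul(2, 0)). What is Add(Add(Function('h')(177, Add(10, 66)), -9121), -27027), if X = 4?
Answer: -36147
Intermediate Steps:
Function('h')(c, s) = 1 (Function('h')(c, s) = Add(3, Mul(Rational(-1, 2), Add(4, Mul(2, 0)))) = Add(3, Mul(Rational(-1, 2), Add(4, 0))) = Add(3, Mul(Rational(-1, 2), 4)) = Add(3, -2) = 1)
Add(Add(Function('h')(177, Add(10, 66)), -9121), -27027) = Add(Add(1, -9121), -27027) = Add(-9120, -27027) = -36147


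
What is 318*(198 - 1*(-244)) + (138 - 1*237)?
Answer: 140457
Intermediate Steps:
318*(198 - 1*(-244)) + (138 - 1*237) = 318*(198 + 244) + (138 - 237) = 318*442 - 99 = 140556 - 99 = 140457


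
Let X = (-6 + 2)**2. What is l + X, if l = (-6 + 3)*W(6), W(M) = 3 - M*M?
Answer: 115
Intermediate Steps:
W(M) = 3 - M**2
X = 16 (X = (-4)**2 = 16)
l = 99 (l = (-6 + 3)*(3 - 1*6**2) = -3*(3 - 1*36) = -3*(3 - 36) = -3*(-33) = 99)
l + X = 99 + 16 = 115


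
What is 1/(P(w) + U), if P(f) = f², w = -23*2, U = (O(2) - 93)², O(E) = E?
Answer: 1/10397 ≈ 9.6182e-5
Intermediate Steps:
U = 8281 (U = (2 - 93)² = (-91)² = 8281)
w = -46
1/(P(w) + U) = 1/((-46)² + 8281) = 1/(2116 + 8281) = 1/10397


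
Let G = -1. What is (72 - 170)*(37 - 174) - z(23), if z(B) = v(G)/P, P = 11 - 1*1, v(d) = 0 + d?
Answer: 134261/10 ≈ 13426.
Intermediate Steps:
v(d) = d
P = 10 (P = 11 - 1 = 10)
z(B) = -⅒ (z(B) = -1/10 = -1*⅒ = -⅒)
(72 - 170)*(37 - 174) - z(23) = (72 - 170)*(37 - 174) - 1*(-⅒) = -98*(-137) + ⅒ = 13426 + ⅒ = 134261/10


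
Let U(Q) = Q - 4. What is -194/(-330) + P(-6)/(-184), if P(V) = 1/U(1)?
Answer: 17903/30360 ≈ 0.58969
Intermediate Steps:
U(Q) = -4 + Q
P(V) = -⅓ (P(V) = 1/(-4 + 1) = 1/(-3) = -⅓)
-194/(-330) + P(-6)/(-184) = -194/(-330) - ⅓/(-184) = -194*(-1/330) - ⅓*(-1/184) = 97/165 + 1/552 = 17903/30360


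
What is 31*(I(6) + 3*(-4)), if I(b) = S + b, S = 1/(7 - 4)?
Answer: -527/3 ≈ -175.67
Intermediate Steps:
S = ⅓ (S = 1/3 = ⅓ ≈ 0.33333)
I(b) = ⅓ + b
31*(I(6) + 3*(-4)) = 31*((⅓ + 6) + 3*(-4)) = 31*(19/3 - 12) = 31*(-17/3) = -527/3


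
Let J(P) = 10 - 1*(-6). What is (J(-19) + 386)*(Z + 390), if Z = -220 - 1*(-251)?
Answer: 169242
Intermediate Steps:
Z = 31 (Z = -220 + 251 = 31)
J(P) = 16 (J(P) = 10 + 6 = 16)
(J(-19) + 386)*(Z + 390) = (16 + 386)*(31 + 390) = 402*421 = 169242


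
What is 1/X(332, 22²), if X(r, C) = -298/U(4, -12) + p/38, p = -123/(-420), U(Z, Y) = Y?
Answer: 15960/396463 ≈ 0.040256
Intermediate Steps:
p = 41/140 (p = -123*(-1/420) = 41/140 ≈ 0.29286)
X(r, C) = 396463/15960 (X(r, C) = -298/(-12) + (41/140)/38 = -298*(-1/12) + (41/140)*(1/38) = 149/6 + 41/5320 = 396463/15960)
1/X(332, 22²) = 1/(396463/15960) = 15960/396463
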